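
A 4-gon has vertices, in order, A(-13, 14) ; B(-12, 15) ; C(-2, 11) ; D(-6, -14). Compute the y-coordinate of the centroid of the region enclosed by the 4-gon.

Apply the shoelace formula. First the cross-terms c_i = x_i·y_{i+1} − x_{i+1}·y_i:
  -27, -102, 94, -266  ⇒  2A = -301, A = -150.5.
Then Σ (y_i + y_{i+1})·c_i = -3717, so ȳ = -3717 / (6·(-150.5)) = 177/43.

177/43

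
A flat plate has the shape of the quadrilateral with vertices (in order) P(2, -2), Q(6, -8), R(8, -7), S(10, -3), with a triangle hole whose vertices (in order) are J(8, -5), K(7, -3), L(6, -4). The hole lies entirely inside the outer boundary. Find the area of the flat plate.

23.5

Outer boundary:
Σ = (-4) + (22) + (46) + (-14) = 50
Area = |Σ|/2 = 25.
Hole:
Cross-terms: 11, -10, 2  ⇒  Σ = 3
Area = |Σ|/2 = 1.5.
Net area = 25 − 1.5 = 23.5.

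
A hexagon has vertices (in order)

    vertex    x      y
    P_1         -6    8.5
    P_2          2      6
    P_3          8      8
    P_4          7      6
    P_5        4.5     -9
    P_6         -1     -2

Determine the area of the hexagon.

Apply Gauss's area formula: 2A = Σ (x_i·y_{i+1} − x_{i+1}·y_i), indices taken mod 6.
Cross-terms: -53, -32, -8, -90, -18, -20.5  ⇒  Σ = -221.5
Area = |Σ|/2 = 110.75.

110.75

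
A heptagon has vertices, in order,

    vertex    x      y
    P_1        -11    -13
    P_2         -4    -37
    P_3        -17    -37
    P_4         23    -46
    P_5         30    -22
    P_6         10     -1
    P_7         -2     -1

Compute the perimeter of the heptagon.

160

|P_1P_2| = √((7)² + (-24)²) = √625 = 25
|P_2P_3| = √((-13)² + (0)²) = √169 = 13
|P_3P_4| = √((40)² + (-9)²) = √1681 = 41
|P_4P_5| = √((7)² + (24)²) = √625 = 25
|P_5P_6| = √((-20)² + (21)²) = √841 = 29
|P_6P_7| = √((-12)² + (0)²) = √144 = 12
|P_7P_1| = √((-9)² + (-12)²) = √225 = 15
Perimeter = 25 + 13 + 41 + 25 + 29 + 12 + 15 = 160.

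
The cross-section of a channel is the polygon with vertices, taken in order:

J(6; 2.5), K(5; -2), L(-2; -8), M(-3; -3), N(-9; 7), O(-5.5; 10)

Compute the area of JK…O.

Apply the shoelace formula: 2A = Σ (x_i·y_{i+1} − x_{i+1}·y_i), indices taken mod 6.
Cross-terms: -24.5, -44, -18, -48, -51.5, -73.75  ⇒  Σ = -259.75
Area = |Σ|/2 = 129.875.

129.875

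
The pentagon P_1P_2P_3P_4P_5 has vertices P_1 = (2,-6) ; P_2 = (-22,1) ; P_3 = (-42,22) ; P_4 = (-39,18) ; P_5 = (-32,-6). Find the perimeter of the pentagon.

118

|P_1P_2| = √((-24)² + (7)²) = √625 = 25
|P_2P_3| = √((-20)² + (21)²) = √841 = 29
|P_3P_4| = √((3)² + (-4)²) = √25 = 5
|P_4P_5| = √((7)² + (-24)²) = √625 = 25
|P_5P_1| = √((34)² + (0)²) = √1156 = 34
Perimeter = 25 + 29 + 5 + 25 + 34 = 118.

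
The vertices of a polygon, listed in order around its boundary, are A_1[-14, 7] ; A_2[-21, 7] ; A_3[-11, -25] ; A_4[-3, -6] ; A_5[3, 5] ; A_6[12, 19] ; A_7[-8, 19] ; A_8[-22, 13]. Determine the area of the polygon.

Σ = (49) + (602) + (-9) + (3) + (-3) + (380) + (314) + (28) = 1364
Area = |Σ|/2 = 682.

682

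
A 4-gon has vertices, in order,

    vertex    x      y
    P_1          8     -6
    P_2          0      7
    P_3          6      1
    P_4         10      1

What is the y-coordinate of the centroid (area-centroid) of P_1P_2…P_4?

-26/87

Apply the shoelace formula. First the cross-terms c_i = x_i·y_{i+1} − x_{i+1}·y_i:
  56, -42, -4, -68  ⇒  2A = -58, A = -29.
Then Σ (y_i + y_{i+1})·c_i = 52, so ȳ = 52 / (6·(-29)) = -26/87.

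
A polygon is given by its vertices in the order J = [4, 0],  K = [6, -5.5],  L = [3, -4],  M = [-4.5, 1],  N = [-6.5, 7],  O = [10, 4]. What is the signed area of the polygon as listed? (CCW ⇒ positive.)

Apply Gauss's area formula: 2A = Σ (x_i·y_{i+1} − x_{i+1}·y_i), indices taken mod 6.
Cross-terms: -22, -7.5, -15, -25, -96, -16  ⇒  Σ = -181.5
Signed area = Σ/2 = -90.75 (negative ⇒ clockwise traversal).

-90.75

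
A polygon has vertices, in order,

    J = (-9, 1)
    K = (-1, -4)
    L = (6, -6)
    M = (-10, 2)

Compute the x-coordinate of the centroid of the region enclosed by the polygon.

Apply the shoelace formula. First the cross-terms c_i = x_i·y_{i+1} − x_{i+1}·y_i:
  37, 30, -48, 8  ⇒  2A = 27, A = 13.5.
Then Σ (x_i + x_{i+1})·c_i = -180, so x̄ = -180 / (6·13.5) = -20/9.

-20/9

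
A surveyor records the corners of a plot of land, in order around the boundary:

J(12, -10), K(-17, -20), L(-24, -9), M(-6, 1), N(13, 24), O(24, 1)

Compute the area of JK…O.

Apply the surveyor's formula: 2A = Σ (x_i·y_{i+1} − x_{i+1}·y_i), indices taken mod 6.
Cross-terms: -410, -327, -78, -157, -563, -252  ⇒  Σ = -1787
Area = |Σ|/2 = 893.5.

893.5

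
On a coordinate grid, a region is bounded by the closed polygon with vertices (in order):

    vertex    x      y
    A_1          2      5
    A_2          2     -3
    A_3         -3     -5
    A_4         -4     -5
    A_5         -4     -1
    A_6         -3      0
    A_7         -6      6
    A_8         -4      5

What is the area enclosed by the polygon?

56.5

Apply Gauss's area formula: 2A = Σ (x_i·y_{i+1} − x_{i+1}·y_i), indices taken mod 8.
Σ = (-16) + (-19) + (-5) + (-16) + (-3) + (-18) + (-6) + (-30) = -113
Area = |Σ|/2 = 56.5.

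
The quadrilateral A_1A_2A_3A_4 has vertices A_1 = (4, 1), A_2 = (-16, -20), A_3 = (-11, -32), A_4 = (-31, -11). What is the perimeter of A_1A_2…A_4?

|A_1A_2| = √((-20)² + (-21)²) = √841 = 29
|A_2A_3| = √((5)² + (-12)²) = √169 = 13
|A_3A_4| = √((-20)² + (21)²) = √841 = 29
|A_4A_1| = √((35)² + (12)²) = √1369 = 37
Perimeter = 29 + 13 + 29 + 37 = 108.

108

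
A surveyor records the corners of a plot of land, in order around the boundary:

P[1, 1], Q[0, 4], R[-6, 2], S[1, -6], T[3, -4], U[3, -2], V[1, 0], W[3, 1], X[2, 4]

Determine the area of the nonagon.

Σ = (4) + (24) + (34) + (14) + (6) + (2) + (1) + (10) + (-2) = 93
Area = |Σ|/2 = 46.5.

46.5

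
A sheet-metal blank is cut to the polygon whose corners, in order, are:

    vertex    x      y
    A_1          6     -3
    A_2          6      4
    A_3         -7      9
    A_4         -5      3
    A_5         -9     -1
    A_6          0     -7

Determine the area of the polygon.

142.5

Apply Gauss's area formula: 2A = Σ (x_i·y_{i+1} − x_{i+1}·y_i), indices taken mod 6.
A_1→A_2: (6)(4) − (6)(-3) = 42
A_2→A_3: (6)(9) − (-7)(4) = 82
A_3→A_4: (-7)(3) − (-5)(9) = 24
A_4→A_5: (-5)(-1) − (-9)(3) = 32
A_5→A_6: (-9)(-7) − (0)(-1) = 63
A_6→A_1: (0)(-3) − (6)(-7) = 42
Σ = 285
Area = |Σ|/2 = 142.5.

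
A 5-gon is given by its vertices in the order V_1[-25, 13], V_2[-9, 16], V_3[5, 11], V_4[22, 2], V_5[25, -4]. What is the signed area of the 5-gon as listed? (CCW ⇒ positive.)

Apply the shoelace formula: 2A = Σ (x_i·y_{i+1} − x_{i+1}·y_i), indices taken mod 5.
V_1→V_2: (-25)(16) − (-9)(13) = -283
V_2→V_3: (-9)(11) − (5)(16) = -179
V_3→V_4: (5)(2) − (22)(11) = -232
V_4→V_5: (22)(-4) − (25)(2) = -138
V_5→V_1: (25)(13) − (-25)(-4) = 225
Σ = -607
Signed area = Σ/2 = -303.5 (negative ⇒ clockwise traversal).

-303.5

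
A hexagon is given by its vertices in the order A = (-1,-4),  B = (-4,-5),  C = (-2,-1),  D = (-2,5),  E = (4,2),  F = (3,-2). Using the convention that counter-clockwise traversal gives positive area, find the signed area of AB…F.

Apply the shoelace (surveyor's) formula: 2A = Σ (x_i·y_{i+1} − x_{i+1}·y_i), indices taken mod 6.
Σ = (-11) + (-6) + (-12) + (-24) + (-14) + (-14) = -81
Signed area = Σ/2 = -40.5 (negative ⇒ clockwise traversal).

-40.5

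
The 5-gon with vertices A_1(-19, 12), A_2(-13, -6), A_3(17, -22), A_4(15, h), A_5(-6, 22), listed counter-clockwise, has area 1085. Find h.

22

Write out the shoelace sum; only the two edges meeting at A_4 involve h:
2·Area = [(17·h − 15·(-22)) + (15·22 − (-6)·h)] + 1004
       = 23·h + 1664 = 2170
⇒ h = 22.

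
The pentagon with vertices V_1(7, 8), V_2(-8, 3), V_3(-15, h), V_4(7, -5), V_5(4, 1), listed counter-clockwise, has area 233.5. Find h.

-14

Write out the shoelace sum; only the two edges meeting at V_3 involve h:
2·Area = [((-8)·h − (-15)·3) + ((-15)·(-5) − 7·h)] + 137
       = -15·h + 257 = 467
⇒ h = -14.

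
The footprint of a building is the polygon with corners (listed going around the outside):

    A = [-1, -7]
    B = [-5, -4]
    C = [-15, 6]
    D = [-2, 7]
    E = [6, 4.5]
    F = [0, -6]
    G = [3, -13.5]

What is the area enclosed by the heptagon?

A→B: (-1)(-4) − (-5)(-7) = -31
B→C: (-5)(6) − (-15)(-4) = -90
C→D: (-15)(7) − (-2)(6) = -93
D→E: (-2)(4.5) − (6)(7) = -51
E→F: (6)(-6) − (0)(4.5) = -36
F→G: (0)(-13.5) − (3)(-6) = 18
G→A: (3)(-7) − (-1)(-13.5) = -34.5
Σ = -317.5
Area = |Σ|/2 = 158.75.

158.75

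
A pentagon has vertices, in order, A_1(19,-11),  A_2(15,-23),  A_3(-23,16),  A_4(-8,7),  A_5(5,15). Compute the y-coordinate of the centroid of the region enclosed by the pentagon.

-58/33

Apply the surveyor's formula. First the cross-terms c_i = x_i·y_{i+1} − x_{i+1}·y_i:
  -272, -289, -33, -155, -340  ⇒  2A = -1089, A = -544.5.
Then Σ (y_i + y_{i+1})·c_i = 5742, so ȳ = 5742 / (6·(-544.5)) = -58/33.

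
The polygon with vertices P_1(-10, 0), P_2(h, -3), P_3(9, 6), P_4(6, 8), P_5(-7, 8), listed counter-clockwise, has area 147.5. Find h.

3

The doubled signed area Σ (x_i y_{i+1} − x_{i+1} y_i) is linear in h.
With h=0 it equals 277; the coefficient of h is 6 (from the two edges through P_2).
So 6·h + 277 = 2·147.5 = 295 ⇒ h = 3.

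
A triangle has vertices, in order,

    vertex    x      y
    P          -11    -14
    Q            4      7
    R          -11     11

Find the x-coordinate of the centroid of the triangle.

-6

Apply the surveyor's formula. First the cross-terms c_i = x_i·y_{i+1} − x_{i+1}·y_i:
  -21, 121, 275  ⇒  2A = 375, A = 187.5.
Then Σ (x_i + x_{i+1})·c_i = -6750, so x̄ = -6750 / (6·187.5) = -6.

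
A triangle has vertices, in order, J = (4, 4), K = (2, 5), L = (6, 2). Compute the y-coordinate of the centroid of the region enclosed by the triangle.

Apply the shoelace (surveyor's) formula. First the cross-terms c_i = x_i·y_{i+1} − x_{i+1}·y_i:
  12, -26, 16  ⇒  2A = 2, A = 1.
Then Σ (y_i + y_{i+1})·c_i = 22, so ȳ = 22 / (6·1) = 11/3.

11/3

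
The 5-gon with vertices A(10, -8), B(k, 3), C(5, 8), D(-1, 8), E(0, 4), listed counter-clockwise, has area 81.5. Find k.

9

The doubled signed area Σ (x_i y_{i+1} − x_{i+1} y_i) is linear in k.
With k=0 it equals 19; the coefficient of k is 16 (from the two edges through B).
So 16·k + 19 = 2·81.5 = 163 ⇒ k = 9.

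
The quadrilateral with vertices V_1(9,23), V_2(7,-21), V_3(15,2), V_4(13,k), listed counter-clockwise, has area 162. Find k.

12

The doubled signed area Σ (x_i y_{i+1} − x_{i+1} y_i) is linear in k.
With k=0 it equals 252; the coefficient of k is 6 (from the two edges through V_4).
So 6·k + 252 = 2·162 = 324 ⇒ k = 12.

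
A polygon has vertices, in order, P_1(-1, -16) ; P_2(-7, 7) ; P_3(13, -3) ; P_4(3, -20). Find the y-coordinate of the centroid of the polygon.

Apply the shoelace (surveyor's) formula. First the cross-terms c_i = x_i·y_{i+1} − x_{i+1}·y_i:
  -119, -70, -251, -68  ⇒  2A = -508, A = -254.
Then Σ (y_i + y_{i+1})·c_i = 9012, so ȳ = 9012 / (6·(-254)) = -751/127.

-751/127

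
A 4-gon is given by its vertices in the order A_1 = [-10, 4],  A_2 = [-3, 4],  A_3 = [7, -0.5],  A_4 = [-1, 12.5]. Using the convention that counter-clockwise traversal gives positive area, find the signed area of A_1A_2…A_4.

Apply the surveyor's formula: 2A = Σ (x_i·y_{i+1} − x_{i+1}·y_i), indices taken mod 4.
A_1→A_2: (-10)(4) − (-3)(4) = -28
A_2→A_3: (-3)(-0.5) − (7)(4) = -26.5
A_3→A_4: (7)(12.5) − (-1)(-0.5) = 87
A_4→A_1: (-1)(4) − (-10)(12.5) = 121
Σ = 153.5
Signed area = Σ/2 = 76.75 (positive ⇒ counter-clockwise traversal).

76.75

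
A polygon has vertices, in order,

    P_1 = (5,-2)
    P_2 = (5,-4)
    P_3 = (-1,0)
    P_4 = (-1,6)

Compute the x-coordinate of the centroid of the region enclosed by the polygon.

Apply the shoelace (surveyor's) formula. First the cross-terms c_i = x_i·y_{i+1} − x_{i+1}·y_i:
  -10, -4, -6, -28  ⇒  2A = -48, A = -24.
Then Σ (x_i + x_{i+1})·c_i = -216, so x̄ = -216 / (6·(-24)) = 1.5.

1.5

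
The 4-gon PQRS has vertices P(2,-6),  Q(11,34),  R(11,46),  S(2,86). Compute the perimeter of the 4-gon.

|PQ| = √((9)² + (40)²) = √1681 = 41
|QR| = √((0)² + (12)²) = √144 = 12
|RS| = √((-9)² + (40)²) = √1681 = 41
|SP| = √((0)² + (-92)²) = √8464 = 92
Perimeter = 41 + 12 + 41 + 92 = 186.

186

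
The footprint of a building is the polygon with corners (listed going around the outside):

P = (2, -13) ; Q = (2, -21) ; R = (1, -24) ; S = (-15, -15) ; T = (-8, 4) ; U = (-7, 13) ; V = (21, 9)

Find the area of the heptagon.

Cross-terms: -16, -27, -375, -180, -76, -336, -291  ⇒  Σ = -1301
Area = |Σ|/2 = 650.5.

650.5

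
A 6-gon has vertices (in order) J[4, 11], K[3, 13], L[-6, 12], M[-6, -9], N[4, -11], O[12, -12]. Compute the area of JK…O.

312.5

Apply the surveyor's formula: 2A = Σ (x_i·y_{i+1} − x_{i+1}·y_i), indices taken mod 6.
J→K: (4)(13) − (3)(11) = 19
K→L: (3)(12) − (-6)(13) = 114
L→M: (-6)(-9) − (-6)(12) = 126
M→N: (-6)(-11) − (4)(-9) = 102
N→O: (4)(-12) − (12)(-11) = 84
O→J: (12)(11) − (4)(-12) = 180
Σ = 625
Area = |Σ|/2 = 312.5.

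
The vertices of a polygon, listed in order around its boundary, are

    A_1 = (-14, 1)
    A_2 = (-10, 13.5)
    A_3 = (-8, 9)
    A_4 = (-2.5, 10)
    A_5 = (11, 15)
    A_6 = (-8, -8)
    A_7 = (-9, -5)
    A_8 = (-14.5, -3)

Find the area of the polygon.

Apply Gauss's area formula: 2A = Σ (x_i·y_{i+1} − x_{i+1}·y_i), indices taken mod 8.
A_1→A_2: (-14)(13.5) − (-10)(1) = -179
A_2→A_3: (-10)(9) − (-8)(13.5) = 18
A_3→A_4: (-8)(10) − (-2.5)(9) = -57.5
A_4→A_5: (-2.5)(15) − (11)(10) = -147.5
A_5→A_6: (11)(-8) − (-8)(15) = 32
A_6→A_7: (-8)(-5) − (-9)(-8) = -32
A_7→A_8: (-9)(-3) − (-14.5)(-5) = -45.5
A_8→A_1: (-14.5)(1) − (-14)(-3) = -56.5
Σ = -468
Area = |Σ|/2 = 234.

234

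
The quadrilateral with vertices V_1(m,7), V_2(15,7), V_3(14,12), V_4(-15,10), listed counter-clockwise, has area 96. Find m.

0

The doubled signed area Σ (x_i y_{i+1} − x_{i+1} y_i) is linear in m.
With m=0 it equals 192; the coefficient of m is -3 (from the two edges through V_1).
So -3·m + 192 = 2·96 = 192 ⇒ m = 0.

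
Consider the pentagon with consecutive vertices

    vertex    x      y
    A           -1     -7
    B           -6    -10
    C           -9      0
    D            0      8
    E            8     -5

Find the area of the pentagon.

159.5

A→B: (-1)(-10) − (-6)(-7) = -32
B→C: (-6)(0) − (-9)(-10) = -90
C→D: (-9)(8) − (0)(0) = -72
D→E: (0)(-5) − (8)(8) = -64
E→A: (8)(-7) − (-1)(-5) = -61
Σ = -319
Area = |Σ|/2 = 159.5.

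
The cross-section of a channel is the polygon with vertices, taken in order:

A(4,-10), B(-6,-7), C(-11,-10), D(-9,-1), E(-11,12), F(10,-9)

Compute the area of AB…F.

Σ = (-88) + (-17) + (-79) + (-119) + (-21) + (-64) = -388
Area = |Σ|/2 = 194.

194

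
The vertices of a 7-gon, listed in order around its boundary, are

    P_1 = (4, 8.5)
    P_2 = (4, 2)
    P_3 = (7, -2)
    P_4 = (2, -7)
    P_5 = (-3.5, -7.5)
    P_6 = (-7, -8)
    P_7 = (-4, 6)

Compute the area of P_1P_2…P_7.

Apply Gauss's area formula: 2A = Σ (x_i·y_{i+1} − x_{i+1}·y_i), indices taken mod 7.
P_1→P_2: (4)(2) − (4)(8.5) = -26
P_2→P_3: (4)(-2) − (7)(2) = -22
P_3→P_4: (7)(-7) − (2)(-2) = -45
P_4→P_5: (2)(-7.5) − (-3.5)(-7) = -39.5
P_5→P_6: (-3.5)(-8) − (-7)(-7.5) = -24.5
P_6→P_7: (-7)(6) − (-4)(-8) = -74
P_7→P_1: (-4)(8.5) − (4)(6) = -58
Σ = -289
Area = |Σ|/2 = 144.5.

144.5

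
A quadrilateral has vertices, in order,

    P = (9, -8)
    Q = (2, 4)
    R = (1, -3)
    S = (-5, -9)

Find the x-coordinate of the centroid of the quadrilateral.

374/139

Apply Gauss's area formula. First the cross-terms c_i = x_i·y_{i+1} − x_{i+1}·y_i:
  52, -10, -24, 121  ⇒  2A = 139, A = 69.5.
Then Σ (x_i + x_{i+1})·c_i = 1122, so x̄ = 1122 / (6·69.5) = 374/139.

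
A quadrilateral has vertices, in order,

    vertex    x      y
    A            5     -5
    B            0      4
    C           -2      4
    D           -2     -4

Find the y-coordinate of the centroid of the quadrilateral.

-113/111

Apply the surveyor's formula. First the cross-terms c_i = x_i·y_{i+1} − x_{i+1}·y_i:
  20, 8, 16, 30  ⇒  2A = 74, A = 37.
Then Σ (y_i + y_{i+1})·c_i = -226, so ȳ = -226 / (6·37) = -113/111.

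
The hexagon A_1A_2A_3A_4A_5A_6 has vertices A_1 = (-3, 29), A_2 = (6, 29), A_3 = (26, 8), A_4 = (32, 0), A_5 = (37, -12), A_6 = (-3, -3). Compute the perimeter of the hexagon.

134

|A_1A_2| = √((9)² + (0)²) = √81 = 9
|A_2A_3| = √((20)² + (-21)²) = √841 = 29
|A_3A_4| = √((6)² + (-8)²) = √100 = 10
|A_4A_5| = √((5)² + (-12)²) = √169 = 13
|A_5A_6| = √((-40)² + (9)²) = √1681 = 41
|A_6A_1| = √((0)² + (32)²) = √1024 = 32
Perimeter = 9 + 29 + 10 + 13 + 41 + 32 = 134.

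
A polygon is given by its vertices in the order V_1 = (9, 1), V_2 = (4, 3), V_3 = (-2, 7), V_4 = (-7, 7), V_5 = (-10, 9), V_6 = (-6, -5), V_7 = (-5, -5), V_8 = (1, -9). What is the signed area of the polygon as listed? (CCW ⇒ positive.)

V_1→V_2: (9)(3) − (4)(1) = 23
V_2→V_3: (4)(7) − (-2)(3) = 34
V_3→V_4: (-2)(7) − (-7)(7) = 35
V_4→V_5: (-7)(9) − (-10)(7) = 7
V_5→V_6: (-10)(-5) − (-6)(9) = 104
V_6→V_7: (-6)(-5) − (-5)(-5) = 5
V_7→V_8: (-5)(-9) − (1)(-5) = 50
V_8→V_1: (1)(1) − (9)(-9) = 82
Σ = 340
Signed area = Σ/2 = 170 (positive ⇒ counter-clockwise traversal).

170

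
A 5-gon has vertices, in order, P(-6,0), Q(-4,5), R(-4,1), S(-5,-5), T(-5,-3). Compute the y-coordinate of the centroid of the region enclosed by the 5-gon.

Apply the shoelace formula. First the cross-terms c_i = x_i·y_{i+1} − x_{i+1}·y_i:
  -30, 16, 25, -10, -18  ⇒  2A = -17, A = -8.5.
Then Σ (y_i + y_{i+1})·c_i = -20, so ȳ = -20 / (6·(-8.5)) = 20/51.

20/51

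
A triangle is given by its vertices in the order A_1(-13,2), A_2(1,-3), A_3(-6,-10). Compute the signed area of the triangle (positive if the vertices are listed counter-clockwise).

A_1→A_2: (-13)(-3) − (1)(2) = 37
A_2→A_3: (1)(-10) − (-6)(-3) = -28
A_3→A_1: (-6)(2) − (-13)(-10) = -142
Σ = -133
Signed area = Σ/2 = -66.5 (negative ⇒ clockwise traversal).

-66.5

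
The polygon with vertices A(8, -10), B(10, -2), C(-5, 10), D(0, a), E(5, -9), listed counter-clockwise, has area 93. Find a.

The doubled signed area Σ (x_i y_{i+1} − x_{i+1} y_i) is linear in a.
With a=0 it equals 196; the coefficient of a is -10 (from the two edges through D).
So -10·a + 196 = 2·93 = 186 ⇒ a = 1.

1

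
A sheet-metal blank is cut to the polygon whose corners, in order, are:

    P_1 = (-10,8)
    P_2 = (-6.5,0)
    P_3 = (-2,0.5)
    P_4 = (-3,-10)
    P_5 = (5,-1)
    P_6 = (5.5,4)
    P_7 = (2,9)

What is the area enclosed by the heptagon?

Σ = (52) + (-3.25) + (21.5) + (53) + (25.5) + (41.5) + (106) = 296.25
Area = |Σ|/2 = 148.125.

148.125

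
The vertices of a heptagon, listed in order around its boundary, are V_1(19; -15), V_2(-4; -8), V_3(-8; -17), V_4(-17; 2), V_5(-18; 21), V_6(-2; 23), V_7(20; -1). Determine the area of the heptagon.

972.5

Σ = (-212) + (4) + (-305) + (-321) + (-372) + (-458) + (-281) = -1945
Area = |Σ|/2 = 972.5.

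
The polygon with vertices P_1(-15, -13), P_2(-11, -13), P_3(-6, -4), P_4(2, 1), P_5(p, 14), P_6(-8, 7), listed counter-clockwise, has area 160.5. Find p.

-8

The doubled signed area Σ (x_i y_{i+1} − x_{i+1} y_i) is linear in p.
With p=0 it equals 369; the coefficient of p is 6 (from the two edges through P_5).
So 6·p + 369 = 2·160.5 = 321 ⇒ p = -8.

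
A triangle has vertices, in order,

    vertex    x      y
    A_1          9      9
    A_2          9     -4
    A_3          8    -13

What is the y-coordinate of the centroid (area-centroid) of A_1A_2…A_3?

Apply the shoelace (surveyor's) formula. First the cross-terms c_i = x_i·y_{i+1} − x_{i+1}·y_i:
  -117, -85, 189  ⇒  2A = -13, A = -6.5.
Then Σ (y_i + y_{i+1})·c_i = 104, so ȳ = 104 / (6·(-6.5)) = -8/3.

-8/3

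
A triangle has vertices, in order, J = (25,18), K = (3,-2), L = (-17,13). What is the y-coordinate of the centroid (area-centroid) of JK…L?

29/3

Apply the shoelace (surveyor's) formula. First the cross-terms c_i = x_i·y_{i+1} − x_{i+1}·y_i:
  -104, 5, -631  ⇒  2A = -730, A = -365.
Then Σ (y_i + y_{i+1})·c_i = -21170, so ȳ = -21170 / (6·(-365)) = 29/3.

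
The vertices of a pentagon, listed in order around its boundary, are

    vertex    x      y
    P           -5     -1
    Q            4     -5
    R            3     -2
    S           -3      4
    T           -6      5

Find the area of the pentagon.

41

Apply the shoelace (surveyor's) formula: 2A = Σ (x_i·y_{i+1} − x_{i+1}·y_i), indices taken mod 5.
Cross-terms: 29, 7, 6, 9, 31  ⇒  Σ = 82
Area = |Σ|/2 = 41.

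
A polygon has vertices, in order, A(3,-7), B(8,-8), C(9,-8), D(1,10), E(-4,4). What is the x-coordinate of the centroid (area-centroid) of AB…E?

Apply the shoelace (surveyor's) formula. First the cross-terms c_i = x_i·y_{i+1} − x_{i+1}·y_i:
  32, 8, 98, 44, 16  ⇒  2A = 198, A = 99.
Then Σ (x_i + x_{i+1})·c_i = 1320, so x̄ = 1320 / (6·99) = 20/9.

20/9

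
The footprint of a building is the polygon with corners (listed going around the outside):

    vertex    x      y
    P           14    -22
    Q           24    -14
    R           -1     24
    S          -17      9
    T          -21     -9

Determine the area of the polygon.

1111.5

Σ = (332) + (562) + (399) + (342) + (588) = 2223
Area = |Σ|/2 = 1111.5.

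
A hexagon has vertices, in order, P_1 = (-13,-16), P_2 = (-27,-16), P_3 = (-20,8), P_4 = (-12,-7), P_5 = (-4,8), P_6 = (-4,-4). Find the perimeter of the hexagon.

100

|P_1P_2| = √((-14)² + (0)²) = √196 = 14
|P_2P_3| = √((7)² + (24)²) = √625 = 25
|P_3P_4| = √((8)² + (-15)²) = √289 = 17
|P_4P_5| = √((8)² + (15)²) = √289 = 17
|P_5P_6| = √((0)² + (-12)²) = √144 = 12
|P_6P_1| = √((-9)² + (-12)²) = √225 = 15
Perimeter = 14 + 25 + 17 + 17 + 12 + 15 = 100.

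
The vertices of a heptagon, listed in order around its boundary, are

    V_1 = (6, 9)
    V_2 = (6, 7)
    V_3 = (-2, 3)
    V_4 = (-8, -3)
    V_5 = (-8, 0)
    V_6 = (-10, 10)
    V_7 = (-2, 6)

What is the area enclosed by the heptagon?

Apply the surveyor's formula: 2A = Σ (x_i·y_{i+1} − x_{i+1}·y_i), indices taken mod 7.
Σ = (-12) + (32) + (30) + (-24) + (-80) + (-40) + (-54) = -148
Area = |Σ|/2 = 74.

74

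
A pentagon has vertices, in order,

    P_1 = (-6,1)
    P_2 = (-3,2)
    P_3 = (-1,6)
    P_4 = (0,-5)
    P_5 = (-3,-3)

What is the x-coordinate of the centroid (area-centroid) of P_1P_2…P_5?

Apply Gauss's area formula. First the cross-terms c_i = x_i·y_{i+1} − x_{i+1}·y_i:
  -9, -16, 5, -15, -21  ⇒  2A = -56, A = -28.
Then Σ (x_i + x_{i+1})·c_i = 374, so x̄ = 374 / (6·(-28)) = -187/84.

-187/84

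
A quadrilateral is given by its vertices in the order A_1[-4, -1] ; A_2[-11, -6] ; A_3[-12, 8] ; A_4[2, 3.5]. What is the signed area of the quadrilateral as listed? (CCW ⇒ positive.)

A_1→A_2: (-4)(-6) − (-11)(-1) = 13
A_2→A_3: (-11)(8) − (-12)(-6) = -160
A_3→A_4: (-12)(3.5) − (2)(8) = -58
A_4→A_1: (2)(-1) − (-4)(3.5) = 12
Σ = -193
Signed area = Σ/2 = -96.5 (negative ⇒ clockwise traversal).

-96.5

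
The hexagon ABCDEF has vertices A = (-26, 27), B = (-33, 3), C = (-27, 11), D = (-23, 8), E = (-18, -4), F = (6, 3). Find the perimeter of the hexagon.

|AB| = √((-7)² + (-24)²) = √625 = 25
|BC| = √((6)² + (8)²) = √100 = 10
|CD| = √((4)² + (-3)²) = √25 = 5
|DE| = √((5)² + (-12)²) = √169 = 13
|EF| = √((24)² + (7)²) = √625 = 25
|FA| = √((-32)² + (24)²) = √1600 = 40
Perimeter = 25 + 10 + 5 + 13 + 25 + 40 = 118.

118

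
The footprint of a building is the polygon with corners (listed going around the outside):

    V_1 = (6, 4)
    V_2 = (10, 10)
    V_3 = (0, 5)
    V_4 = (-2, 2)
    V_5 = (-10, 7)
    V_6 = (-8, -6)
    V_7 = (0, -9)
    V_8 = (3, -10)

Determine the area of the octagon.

186.5

Apply the shoelace (surveyor's) formula: 2A = Σ (x_i·y_{i+1} − x_{i+1}·y_i), indices taken mod 8.
V_1→V_2: (6)(10) − (10)(4) = 20
V_2→V_3: (10)(5) − (0)(10) = 50
V_3→V_4: (0)(2) − (-2)(5) = 10
V_4→V_5: (-2)(7) − (-10)(2) = 6
V_5→V_6: (-10)(-6) − (-8)(7) = 116
V_6→V_7: (-8)(-9) − (0)(-6) = 72
V_7→V_8: (0)(-10) − (3)(-9) = 27
V_8→V_1: (3)(4) − (6)(-10) = 72
Σ = 373
Area = |Σ|/2 = 186.5.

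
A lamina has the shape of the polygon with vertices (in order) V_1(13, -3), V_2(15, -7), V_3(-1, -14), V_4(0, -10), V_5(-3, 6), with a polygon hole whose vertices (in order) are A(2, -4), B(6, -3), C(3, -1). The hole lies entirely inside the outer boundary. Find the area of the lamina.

170.5

Outer boundary:
Σ = (-46) + (-217) + (10) + (-30) + (-69) = -352
Area = |Σ|/2 = 176.
Hole:
Apply the shoelace (surveyor's) formula: 2A = Σ (x_i·y_{i+1} − x_{i+1}·y_i), indices taken mod 3.
Cross-terms: 18, 3, -10  ⇒  Σ = 11
Area = |Σ|/2 = 5.5.
Net area = 176 − 5.5 = 170.5.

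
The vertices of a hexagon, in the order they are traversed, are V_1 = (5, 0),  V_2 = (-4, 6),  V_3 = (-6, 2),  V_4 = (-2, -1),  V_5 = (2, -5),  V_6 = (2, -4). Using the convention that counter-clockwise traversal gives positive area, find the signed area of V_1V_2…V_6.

Apply the surveyor's formula: 2A = Σ (x_i·y_{i+1} − x_{i+1}·y_i), indices taken mod 6.
Σ = (30) + (28) + (10) + (12) + (2) + (20) = 102
Signed area = Σ/2 = 51 (positive ⇒ counter-clockwise traversal).

51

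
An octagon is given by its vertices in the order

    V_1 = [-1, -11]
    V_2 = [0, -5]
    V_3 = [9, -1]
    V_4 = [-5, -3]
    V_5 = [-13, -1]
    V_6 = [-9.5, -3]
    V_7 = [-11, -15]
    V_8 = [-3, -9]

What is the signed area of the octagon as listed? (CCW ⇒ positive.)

100.5

Apply the shoelace (surveyor's) formula: 2A = Σ (x_i·y_{i+1} − x_{i+1}·y_i), indices taken mod 8.
V_1→V_2: (-1)(-5) − (0)(-11) = 5
V_2→V_3: (0)(-1) − (9)(-5) = 45
V_3→V_4: (9)(-3) − (-5)(-1) = -32
V_4→V_5: (-5)(-1) − (-13)(-3) = -34
V_5→V_6: (-13)(-3) − (-9.5)(-1) = 29.5
V_6→V_7: (-9.5)(-15) − (-11)(-3) = 109.5
V_7→V_8: (-11)(-9) − (-3)(-15) = 54
V_8→V_1: (-3)(-11) − (-1)(-9) = 24
Σ = 201
Signed area = Σ/2 = 100.5 (positive ⇒ counter-clockwise traversal).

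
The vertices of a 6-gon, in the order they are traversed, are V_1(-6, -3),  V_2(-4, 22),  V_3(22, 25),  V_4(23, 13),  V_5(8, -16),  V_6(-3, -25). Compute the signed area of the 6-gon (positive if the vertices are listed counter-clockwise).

Σ = (-144) + (-584) + (-289) + (-472) + (-248) + (-141) = -1878
Signed area = Σ/2 = -939 (negative ⇒ clockwise traversal).

-939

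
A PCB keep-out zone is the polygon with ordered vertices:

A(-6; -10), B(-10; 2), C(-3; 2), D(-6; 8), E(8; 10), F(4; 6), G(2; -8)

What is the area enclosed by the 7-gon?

Apply the surveyor's formula: 2A = Σ (x_i·y_{i+1} − x_{i+1}·y_i), indices taken mod 7.
Σ = (-112) + (-14) + (-12) + (-124) + (8) + (-44) + (-68) = -366
Area = |Σ|/2 = 183.

183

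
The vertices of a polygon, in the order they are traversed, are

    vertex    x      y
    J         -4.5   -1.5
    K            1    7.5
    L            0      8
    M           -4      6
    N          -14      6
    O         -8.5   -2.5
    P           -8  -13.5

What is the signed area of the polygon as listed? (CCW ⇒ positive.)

99.875

Apply Gauss's area formula: 2A = Σ (x_i·y_{i+1} − x_{i+1}·y_i), indices taken mod 7.
Σ = (-32.25) + (8) + (32) + (60) + (86) + (94.75) + (-48.75) = 199.75
Signed area = Σ/2 = 99.875 (positive ⇒ counter-clockwise traversal).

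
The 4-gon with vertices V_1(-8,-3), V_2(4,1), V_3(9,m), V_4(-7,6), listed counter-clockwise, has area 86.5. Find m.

5

Write out the shoelace sum; only the two edges meeting at V_3 involve m:
2·Area = [(4·m − 9·1) + (9·6 − (-7)·m)] + 73
       = 11·m + 118 = 173
⇒ m = 5.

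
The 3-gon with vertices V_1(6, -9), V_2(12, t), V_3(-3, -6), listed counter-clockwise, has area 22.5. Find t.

-6

Write out the shoelace sum; only the two edges meeting at V_2 involve t:
2·Area = [(6·t − 12·(-9)) + (12·(-6) − (-3)·t)] + 63
       = 9·t + 99 = 45
⇒ t = -6.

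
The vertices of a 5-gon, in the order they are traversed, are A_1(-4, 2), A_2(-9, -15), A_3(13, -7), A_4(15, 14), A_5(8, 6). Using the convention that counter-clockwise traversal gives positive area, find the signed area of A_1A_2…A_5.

A_1→A_2: (-4)(-15) − (-9)(2) = 78
A_2→A_3: (-9)(-7) − (13)(-15) = 258
A_3→A_4: (13)(14) − (15)(-7) = 287
A_4→A_5: (15)(6) − (8)(14) = -22
A_5→A_1: (8)(2) − (-4)(6) = 40
Σ = 641
Signed area = Σ/2 = 320.5 (positive ⇒ counter-clockwise traversal).

320.5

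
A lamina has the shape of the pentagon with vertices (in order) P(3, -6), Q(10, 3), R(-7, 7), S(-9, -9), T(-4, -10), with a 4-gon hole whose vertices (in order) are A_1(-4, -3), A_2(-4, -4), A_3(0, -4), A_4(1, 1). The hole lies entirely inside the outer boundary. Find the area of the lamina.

184.5

Outer boundary:
Apply the surveyor's formula: 2A = Σ (x_i·y_{i+1} − x_{i+1}·y_i), indices taken mod 5.
Cross-terms: 69, 91, 126, 54, 54  ⇒  Σ = 394
Area = |Σ|/2 = 197.
Hole:
Apply the shoelace formula: 2A = Σ (x_i·y_{i+1} − x_{i+1}·y_i), indices taken mod 4.
Cross-terms: 4, 16, 4, 1  ⇒  Σ = 25
Area = |Σ|/2 = 12.5.
Net area = 197 − 12.5 = 184.5.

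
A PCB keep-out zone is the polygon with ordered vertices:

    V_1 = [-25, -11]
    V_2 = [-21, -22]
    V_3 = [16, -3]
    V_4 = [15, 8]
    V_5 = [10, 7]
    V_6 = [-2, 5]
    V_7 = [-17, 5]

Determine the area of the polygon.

691.5

V_1→V_2: (-25)(-22) − (-21)(-11) = 319
V_2→V_3: (-21)(-3) − (16)(-22) = 415
V_3→V_4: (16)(8) − (15)(-3) = 173
V_4→V_5: (15)(7) − (10)(8) = 25
V_5→V_6: (10)(5) − (-2)(7) = 64
V_6→V_7: (-2)(5) − (-17)(5) = 75
V_7→V_1: (-17)(-11) − (-25)(5) = 312
Σ = 1383
Area = |Σ|/2 = 691.5.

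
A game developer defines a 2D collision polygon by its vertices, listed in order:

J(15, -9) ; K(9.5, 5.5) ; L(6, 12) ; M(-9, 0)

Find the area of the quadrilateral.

Apply the shoelace (surveyor's) formula: 2A = Σ (x_i·y_{i+1} − x_{i+1}·y_i), indices taken mod 4.
Cross-terms: 168, 81, 108, 81  ⇒  Σ = 438
Area = |Σ|/2 = 219.

219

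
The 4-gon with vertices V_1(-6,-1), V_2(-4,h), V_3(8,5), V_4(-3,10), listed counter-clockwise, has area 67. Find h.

0

Write out the shoelace sum; only the two edges meeting at V_2 involve h:
2·Area = [((-6)·h − (-4)·(-1)) + ((-4)·5 − 8·h)] + 158
       = -14·h + 134 = 134
⇒ h = 0.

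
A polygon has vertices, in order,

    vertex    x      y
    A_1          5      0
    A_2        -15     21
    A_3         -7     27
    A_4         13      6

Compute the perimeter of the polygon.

78

|A_1A_2| = √((-20)² + (21)²) = √841 = 29
|A_2A_3| = √((8)² + (6)²) = √100 = 10
|A_3A_4| = √((20)² + (-21)²) = √841 = 29
|A_4A_1| = √((-8)² + (-6)²) = √100 = 10
Perimeter = 29 + 10 + 29 + 10 = 78.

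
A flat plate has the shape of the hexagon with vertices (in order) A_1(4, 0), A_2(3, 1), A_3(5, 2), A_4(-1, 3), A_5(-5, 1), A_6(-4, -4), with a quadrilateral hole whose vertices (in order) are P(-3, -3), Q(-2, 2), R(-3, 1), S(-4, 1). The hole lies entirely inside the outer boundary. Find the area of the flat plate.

Outer boundary:
Σ = (4) + (1) + (17) + (14) + (24) + (16) = 76
Area = |Σ|/2 = 38.
Hole:
Σ = (-12) + (4) + (1) + (15) = 8
Area = |Σ|/2 = 4.
Net area = 38 − 4 = 34.

34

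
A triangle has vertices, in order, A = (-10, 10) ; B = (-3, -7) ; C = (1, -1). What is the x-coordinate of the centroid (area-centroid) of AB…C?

Apply Gauss's area formula. First the cross-terms c_i = x_i·y_{i+1} − x_{i+1}·y_i:
  100, 10, 0  ⇒  2A = 110, A = 55.
Then Σ (x_i + x_{i+1})·c_i = -1320, so x̄ = -1320 / (6·55) = -4.

-4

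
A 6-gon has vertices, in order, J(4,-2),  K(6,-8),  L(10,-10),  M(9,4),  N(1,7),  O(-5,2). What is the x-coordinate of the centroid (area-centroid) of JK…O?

505/114

Apply the shoelace formula. First the cross-terms c_i = x_i·y_{i+1} − x_{i+1}·y_i:
  -20, 20, 130, 59, 37, 2  ⇒  2A = 228, A = 114.
Then Σ (x_i + x_{i+1})·c_i = 3030, so x̄ = 3030 / (6·114) = 505/114.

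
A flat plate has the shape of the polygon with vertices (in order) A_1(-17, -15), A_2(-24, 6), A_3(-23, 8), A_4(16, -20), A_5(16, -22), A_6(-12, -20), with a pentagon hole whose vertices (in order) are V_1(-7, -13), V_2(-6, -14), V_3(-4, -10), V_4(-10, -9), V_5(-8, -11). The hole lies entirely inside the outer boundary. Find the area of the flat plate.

467.5

Outer boundary:
Σ = (-462) + (-54) + (332) + (-32) + (-584) + (-160) = -960
Area = |Σ|/2 = 480.
Hole:
V_1→V_2: (-7)(-14) − (-6)(-13) = 20
V_2→V_3: (-6)(-10) − (-4)(-14) = 4
V_3→V_4: (-4)(-9) − (-10)(-10) = -64
V_4→V_5: (-10)(-11) − (-8)(-9) = 38
V_5→V_1: (-8)(-13) − (-7)(-11) = 27
Σ = 25
Area = |Σ|/2 = 12.5.
Net area = 480 − 12.5 = 467.5.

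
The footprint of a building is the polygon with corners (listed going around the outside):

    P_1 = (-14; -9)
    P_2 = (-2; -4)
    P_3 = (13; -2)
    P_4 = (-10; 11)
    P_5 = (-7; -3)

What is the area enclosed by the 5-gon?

172.5

Apply the shoelace formula: 2A = Σ (x_i·y_{i+1} − x_{i+1}·y_i), indices taken mod 5.
P_1→P_2: (-14)(-4) − (-2)(-9) = 38
P_2→P_3: (-2)(-2) − (13)(-4) = 56
P_3→P_4: (13)(11) − (-10)(-2) = 123
P_4→P_5: (-10)(-3) − (-7)(11) = 107
P_5→P_1: (-7)(-9) − (-14)(-3) = 21
Σ = 345
Area = |Σ|/2 = 172.5.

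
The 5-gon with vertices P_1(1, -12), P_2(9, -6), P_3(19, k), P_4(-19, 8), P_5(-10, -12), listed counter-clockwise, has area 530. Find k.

Write out the shoelace sum; only the two edges meeting at P_3 involve k:
2·Area = [(9·k − 19·(-6)) + (19·8 − (-19)·k)] + 542
       = 28·k + 808 = 1060
⇒ k = 9.

9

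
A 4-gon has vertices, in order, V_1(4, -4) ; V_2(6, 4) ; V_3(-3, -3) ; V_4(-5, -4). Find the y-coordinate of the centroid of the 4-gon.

-91/67

Apply Gauss's area formula. First the cross-terms c_i = x_i·y_{i+1} − x_{i+1}·y_i:
  40, -6, -3, 36  ⇒  2A = 67, A = 33.5.
Then Σ (y_i + y_{i+1})·c_i = -273, so ȳ = -273 / (6·33.5) = -91/67.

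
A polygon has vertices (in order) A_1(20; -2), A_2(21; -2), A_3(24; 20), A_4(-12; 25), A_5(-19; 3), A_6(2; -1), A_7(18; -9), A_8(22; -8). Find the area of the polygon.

Σ = (2) + (468) + (840) + (439) + (13) + (0) + (54) + (116) = 1932
Area = |Σ|/2 = 966.

966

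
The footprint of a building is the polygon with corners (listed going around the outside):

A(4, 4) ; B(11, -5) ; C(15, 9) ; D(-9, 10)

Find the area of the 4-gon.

132.5

Cross-terms: -64, 174, 231, -76  ⇒  Σ = 265
Area = |Σ|/2 = 132.5.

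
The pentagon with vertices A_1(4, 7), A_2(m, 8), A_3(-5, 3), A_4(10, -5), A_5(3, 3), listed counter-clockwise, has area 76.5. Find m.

-8

The doubled signed area Σ (x_i y_{i+1} − x_{i+1} y_i) is linear in m.
With m=0 it equals 121; the coefficient of m is -4 (from the two edges through A_2).
So -4·m + 121 = 2·76.5 = 153 ⇒ m = -8.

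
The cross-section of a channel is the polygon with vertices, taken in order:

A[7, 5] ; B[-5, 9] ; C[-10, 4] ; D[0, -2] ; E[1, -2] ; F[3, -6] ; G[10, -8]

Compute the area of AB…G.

161

Apply the shoelace (surveyor's) formula: 2A = Σ (x_i·y_{i+1} − x_{i+1}·y_i), indices taken mod 7.
Cross-terms: 88, 70, 20, 2, 0, 36, 106  ⇒  Σ = 322
Area = |Σ|/2 = 161.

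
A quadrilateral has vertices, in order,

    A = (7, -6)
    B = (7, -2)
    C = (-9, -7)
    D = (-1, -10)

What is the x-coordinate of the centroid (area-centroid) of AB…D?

Apply the shoelace (surveyor's) formula. First the cross-terms c_i = x_i·y_{i+1} − x_{i+1}·y_i:
  28, -67, 83, 76  ⇒  2A = 120, A = 60.
Then Σ (x_i + x_{i+1})·c_i = 152, so x̄ = 152 / (6·60) = 19/45.

19/45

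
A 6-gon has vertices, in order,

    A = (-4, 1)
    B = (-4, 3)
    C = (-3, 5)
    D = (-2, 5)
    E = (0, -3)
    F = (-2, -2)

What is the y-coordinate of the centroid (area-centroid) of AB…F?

59/51

Apply the shoelace formula. First the cross-terms c_i = x_i·y_{i+1} − x_{i+1}·y_i:
  -8, -11, -5, 6, -6, -10  ⇒  2A = -34, A = -17.
Then Σ (y_i + y_{i+1})·c_i = -118, so ȳ = -118 / (6·(-17)) = 59/51.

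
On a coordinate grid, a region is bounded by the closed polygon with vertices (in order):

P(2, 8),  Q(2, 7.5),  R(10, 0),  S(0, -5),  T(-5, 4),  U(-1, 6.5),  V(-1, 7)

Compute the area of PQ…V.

Apply the shoelace formula: 2A = Σ (x_i·y_{i+1} − x_{i+1}·y_i), indices taken mod 7.
P→Q: (2)(7.5) − (2)(8) = -1
Q→R: (2)(0) − (10)(7.5) = -75
R→S: (10)(-5) − (0)(0) = -50
S→T: (0)(4) − (-5)(-5) = -25
T→U: (-5)(6.5) − (-1)(4) = -28.5
U→V: (-1)(7) − (-1)(6.5) = -0.5
V→P: (-1)(8) − (2)(7) = -22
Σ = -202
Area = |Σ|/2 = 101.

101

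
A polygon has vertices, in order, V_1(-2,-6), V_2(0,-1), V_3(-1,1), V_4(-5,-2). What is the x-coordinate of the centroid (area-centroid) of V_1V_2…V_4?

-227/102

Apply the surveyor's formula. First the cross-terms c_i = x_i·y_{i+1} − x_{i+1}·y_i:
  2, -1, 7, 26  ⇒  2A = 34, A = 17.
Then Σ (x_i + x_{i+1})·c_i = -227, so x̄ = -227 / (6·17) = -227/102.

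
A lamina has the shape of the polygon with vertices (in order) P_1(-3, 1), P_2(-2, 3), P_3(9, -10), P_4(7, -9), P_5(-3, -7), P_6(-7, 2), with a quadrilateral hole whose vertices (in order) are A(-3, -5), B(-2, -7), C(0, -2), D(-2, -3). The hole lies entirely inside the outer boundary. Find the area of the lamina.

72.5

Outer boundary:
Σ = (-7) + (-7) + (-11) + (-76) + (-55) + (-1) = -157
Area = |Σ|/2 = 78.5.
Hole:
A→B: (-3)(-7) − (-2)(-5) = 11
B→C: (-2)(-2) − (0)(-7) = 4
C→D: (0)(-3) − (-2)(-2) = -4
D→A: (-2)(-5) − (-3)(-3) = 1
Σ = 12
Area = |Σ|/2 = 6.
Net area = 78.5 − 6 = 72.5.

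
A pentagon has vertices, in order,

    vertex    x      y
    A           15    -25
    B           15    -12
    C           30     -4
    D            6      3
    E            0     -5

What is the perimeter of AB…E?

|AB| = √((0)² + (13)²) = √169 = 13
|BC| = √((15)² + (8)²) = √289 = 17
|CD| = √((-24)² + (7)²) = √625 = 25
|DE| = √((-6)² + (-8)²) = √100 = 10
|EA| = √((15)² + (-20)²) = √625 = 25
Perimeter = 13 + 17 + 25 + 10 + 25 = 90.

90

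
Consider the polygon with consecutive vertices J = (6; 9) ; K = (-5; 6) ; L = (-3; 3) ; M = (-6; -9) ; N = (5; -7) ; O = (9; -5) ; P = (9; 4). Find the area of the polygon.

Σ = (81) + (3) + (45) + (87) + (38) + (81) + (57) = 392
Area = |Σ|/2 = 196.

196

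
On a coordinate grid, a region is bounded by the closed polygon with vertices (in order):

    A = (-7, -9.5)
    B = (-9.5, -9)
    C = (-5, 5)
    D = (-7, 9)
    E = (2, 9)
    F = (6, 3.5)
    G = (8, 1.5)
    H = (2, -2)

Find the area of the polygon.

Apply the shoelace formula: 2A = Σ (x_i·y_{i+1} − x_{i+1}·y_i), indices taken mod 8.
A→B: (-7)(-9) − (-9.5)(-9.5) = -27.25
B→C: (-9.5)(5) − (-5)(-9) = -92.5
C→D: (-5)(9) − (-7)(5) = -10
D→E: (-7)(9) − (2)(9) = -81
E→F: (2)(3.5) − (6)(9) = -47
F→G: (6)(1.5) − (8)(3.5) = -19
G→H: (8)(-2) − (2)(1.5) = -19
H→A: (2)(-9.5) − (-7)(-2) = -33
Σ = -328.75
Area = |Σ|/2 = 164.375.

164.375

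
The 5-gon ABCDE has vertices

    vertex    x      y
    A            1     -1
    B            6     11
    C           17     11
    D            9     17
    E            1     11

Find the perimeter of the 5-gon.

|AB| = √((5)² + (12)²) = √169 = 13
|BC| = √((11)² + (0)²) = √121 = 11
|CD| = √((-8)² + (6)²) = √100 = 10
|DE| = √((-8)² + (-6)²) = √100 = 10
|EA| = √((0)² + (-12)²) = √144 = 12
Perimeter = 13 + 11 + 10 + 10 + 12 = 56.

56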